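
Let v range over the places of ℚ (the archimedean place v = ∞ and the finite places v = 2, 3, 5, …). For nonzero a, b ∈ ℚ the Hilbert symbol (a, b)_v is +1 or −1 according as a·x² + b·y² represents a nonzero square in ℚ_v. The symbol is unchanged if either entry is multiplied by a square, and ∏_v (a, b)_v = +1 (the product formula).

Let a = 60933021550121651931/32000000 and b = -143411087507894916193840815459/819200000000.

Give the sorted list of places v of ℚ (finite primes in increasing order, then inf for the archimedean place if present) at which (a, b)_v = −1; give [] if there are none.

[17, 19, 31, 41]

(a, b) ≡ (22, -117412438) mod (ℚ^×)²; places V = {2, 3, 5, 7, 11, 13, 17, 19, 31, 41, ∞}.
(a,b)_19: α=2, u≡3; β=3, v≡14 (mod 19); (3|19)=-1, (14|19)=-1; sign (−1)^0·-1^3·-1^2 = -1.
(a,b)_3: α=4, u≡1; β=6, v≡2 (mod 3); (1|3)=+1, (2|3)=-1; sign (−1)^0·+1^6·-1^4 = +1.
(a,b)_13: α=2, u≡1; β=3, v≡2 (mod 13); (1|13)=+1, (2|13)=-1; sign (−1)^0·+1^3·-1^2 = +1.
(a,b)_17: α=2, u≡7; β=3, v≡7 (mod 17); (7|17)=-1, (7|17)=-1; sign (−1)^0·-1^3·-1^2 = -1.
(a,b)_41: α=2, u≡11; β=3, v≡10 (mod 41); (11|41)=-1, (10|41)=+1; sign (−1)^0·-1^3·+1^2 = -1.
(a,b)_11: α=1, u≡6; β=1, v≡3 (mod 11); (6|11)=-1, (3|11)=+1; sign (−1)^1·-1^1·+1^1 = +1.
(a,b)_∞: sgn(22)=+, sgn(-117412438)=−, so +1.
(a,b)_31: α=2, u≡17; β=3, v≡28 (mod 31); (17|31)=-1, (28|31)=+1; sign (−1)^0·-1^3·+1^2 = -1.
(a,b)_5: α=-6, u≡2; β=-8, v≡3 (mod 5); (2|5)=-1, (3|5)=-1; sign (−1)^0·-1^-8·-1^-6 = +1.
(a,b)_2: α=-11, β=-21; u≡3, v≡5 (mod 8); ε(u)ε(v)=1·0, αω(v)=-11·1, βω(u)=-21·1; sum ≡ 0  ⇒  +1.
(a,b)_7: α=4, u≡1; β=6, v≡1 (mod 7); (1|7)=+1, (1|7)=+1; sign (−1)^0·+1^6·+1^4 = +1.
(22, -117412438 / ℚ) ramifies at {17, 19, 31, 41}: a division algebra.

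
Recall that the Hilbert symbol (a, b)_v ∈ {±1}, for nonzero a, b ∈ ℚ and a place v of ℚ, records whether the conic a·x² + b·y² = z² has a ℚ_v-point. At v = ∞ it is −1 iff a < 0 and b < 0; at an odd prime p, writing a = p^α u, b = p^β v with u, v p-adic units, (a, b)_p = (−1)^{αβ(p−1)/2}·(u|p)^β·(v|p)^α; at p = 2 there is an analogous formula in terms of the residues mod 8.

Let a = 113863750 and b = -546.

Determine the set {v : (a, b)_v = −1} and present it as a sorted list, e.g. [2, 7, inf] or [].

Mod squares: a ≡ 22, b ≡ -546. Check v ∈ {∞, 2, 3, 5, 7, 11, 13}.
v=∞: 22 > 0 and -546 < 0  ⇒  (a,b)_∞ = +1.
v=5: a=5^4·(≡2), b=5^0·(≡4) mod 5; (2|5)=-1, (4|5)=+1; (−1)^{4·0·2}·(-1)^0·(+1)^4 = +1.
v=11: a=11^1·(≡8), b=11^0·(≡4) mod 11; (8|11)=-1, (4|11)=+1; (−1)^{1·0·5}·(-1)^0·(+1)^1 = +1.
v=13: a=13^2·(≡12), b=13^1·(≡10) mod 13; (12|13)=+1, (10|13)=+1; (−1)^{2·1·6}·(+1)^1·(+1)^2 = +1.
v=2: v_2(a)=1, v_2(b)=1; units ≡ 3, 7 (mod 8); ε·ε+αω+βω = 1·1+1·0+1·1 ≡ 0  ⇒  (a,b)_2 = +1.
v=7: a=7^2·(≡2), b=7^1·(≡6) mod 7; (2|7)=+1, (6|7)=-1; (−1)^{2·1·3}·(+1)^1·(-1)^2 = +1.
v=3: a=3^0·(≡1), b=3^1·(≡1) mod 3; (1|3)=+1, (1|3)=+1; (−1)^{0·1·1}·(+1)^1·(+1)^0 = +1.
Every local symbol is +1, so the conic 22·x² + -546·y² = z² has ℚ_v-points for all v and hence a ℚ-point; (a, b / ℚ) ≅ M_2(ℚ).

[]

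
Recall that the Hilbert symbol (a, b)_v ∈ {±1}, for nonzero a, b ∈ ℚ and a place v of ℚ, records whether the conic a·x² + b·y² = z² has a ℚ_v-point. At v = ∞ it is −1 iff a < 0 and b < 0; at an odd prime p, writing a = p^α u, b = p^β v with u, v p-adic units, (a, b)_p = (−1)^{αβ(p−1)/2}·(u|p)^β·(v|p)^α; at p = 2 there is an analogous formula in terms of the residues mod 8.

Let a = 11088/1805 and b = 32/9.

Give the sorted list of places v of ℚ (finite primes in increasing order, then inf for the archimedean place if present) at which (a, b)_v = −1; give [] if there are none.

[5, 11]

(a, b) ≡ (385, 2) mod (ℚ^×)²; places V = {2, 3, 5, 7, 11, 19, ∞}.
(a,b)_7: α=1, u≡5; β=0, v≡2 (mod 7); (5|7)=-1, (2|7)=+1; sign (−1)^0·-1^0·+1^1 = +1.
(a,b)_3: α=2, u≡1; β=-2, v≡2 (mod 3); (1|3)=+1, (2|3)=-1; sign (−1)^0·+1^-2·-1^2 = +1.
(a,b)_11: α=1, u≡7; β=0, v≡6 (mod 11); (7|11)=-1, (6|11)=-1; sign (−1)^0·-1^0·-1^1 = -1.
(a,b)_19: α=-2, u≡6; β=0, v≡12 (mod 19); (6|19)=+1, (12|19)=-1; sign (−1)^0·+1^0·-1^-2 = +1.
(a,b)_2: α=4, β=5; u≡1, v≡1 (mod 8); ε(u)ε(v)=0·0, αω(v)=4·0, βω(u)=5·0; sum ≡ 0  ⇒  +1.
(a,b)_∞: sgn(385)=+, sgn(2)=+, so +1.
(a,b)_5: α=-1, u≡3; β=0, v≡3 (mod 5); (3|5)=-1, (3|5)=-1; sign (−1)^0·-1^0·-1^-1 = -1.
|Ram(385, 2)| = 2, even; anisotropic at {5, 11}.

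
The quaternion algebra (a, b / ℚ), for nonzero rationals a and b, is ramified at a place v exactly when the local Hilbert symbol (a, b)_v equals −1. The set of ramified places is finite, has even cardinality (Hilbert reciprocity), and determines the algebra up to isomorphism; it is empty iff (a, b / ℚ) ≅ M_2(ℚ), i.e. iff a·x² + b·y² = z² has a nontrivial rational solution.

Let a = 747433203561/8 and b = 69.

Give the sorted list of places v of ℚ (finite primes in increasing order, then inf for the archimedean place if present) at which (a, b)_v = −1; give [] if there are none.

[2, 3]

Mod squares: a ≡ 1122, b ≡ 69. Check v ∈ {∞, 2, 3, 11, 17, 23}.
v=17: a=17^1·(≡8), b=17^0·(≡1) mod 17; (8|17)=+1, (1|17)=+1; (−1)^{1·0·8}·(+1)^0·(+1)^1 = +1.
v=11: a=11^1·(≡1), b=11^0·(≡3) mod 11; (1|11)=+1, (3|11)=+1; (−1)^{1·0·5}·(+1)^0·(+1)^1 = +1.
v=2: v_2(a)=-3, v_2(b)=0; units ≡ 1, 5 (mod 8); ε·ε+αω+βω = 0·0+-3·1+0·0 ≡ 1  ⇒  (a,b)_2 = -1.
v=23: a=23^6·(≡13), b=23^1·(≡3) mod 23; (13|23)=+1, (3|23)=+1; (−1)^{6·1·11}·(+1)^1·(+1)^6 = +1.
v=3: a=3^3·(≡2), b=3^1·(≡2) mod 3; (2|3)=-1, (2|3)=-1; (−1)^{3·1·1}·(-1)^1·(-1)^3 = -1.
v=∞: 1122 > 0 and 69 > 0  ⇒  (a,b)_∞ = +1.
|Ram(1122, 69)| = 2, even; anisotropic at {2, 3}.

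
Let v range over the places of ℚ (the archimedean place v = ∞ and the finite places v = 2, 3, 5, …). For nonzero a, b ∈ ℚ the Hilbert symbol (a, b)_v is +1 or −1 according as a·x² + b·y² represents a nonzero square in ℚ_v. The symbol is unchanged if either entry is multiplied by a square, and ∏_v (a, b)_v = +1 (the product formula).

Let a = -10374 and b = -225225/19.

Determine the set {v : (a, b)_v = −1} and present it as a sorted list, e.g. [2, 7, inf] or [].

[2, 11, 19, inf]

Mod squares: a ≡ -10374, b ≡ -19019. Check v ∈ {∞, 2, 3, 5, 7, 11, 13, 19}.
v=5: a=5^0·(≡1), b=5^2·(≡4) mod 5; (1|5)=+1, (4|5)=+1; (−1)^{0·2·2}·(+1)^2·(+1)^0 = +1.
v=3: a=3^1·(≡1), b=3^2·(≡1) mod 3; (1|3)=+1, (1|3)=+1; (−1)^{1·2·1}·(+1)^2·(+1)^1 = +1.
v=11: a=11^0·(≡10), b=11^1·(≡5) mod 11; (10|11)=-1, (5|11)=+1; (−1)^{0·1·5}·(-1)^1·(+1)^0 = -1.
v=∞: -10374 < 0 and -19019 < 0  ⇒  (a,b)_∞ = -1.
v=2: v_2(a)=1, v_2(b)=0; units ≡ 5, 5 (mod 8); ε·ε+αω+βω = 0·0+1·1+0·1 ≡ 1  ⇒  (a,b)_2 = -1.
v=7: a=7^1·(≡2), b=7^1·(≡5) mod 7; (2|7)=+1, (5|7)=-1; (−1)^{1·1·3}·(+1)^1·(-1)^1 = +1.
v=13: a=13^1·(≡8), b=13^1·(≡5) mod 13; (8|13)=-1, (5|13)=-1; (−1)^{1·1·6}·(-1)^1·(-1)^1 = +1.
v=19: a=19^1·(≡5), b=19^-1·(≡1) mod 19; (5|19)=+1, (1|19)=+1; (−1)^{1·-1·9}·(+1)^-1·(+1)^1 = -1.
|Ram(-10374, -19019)| = 4, even; anisotropic at {2, 11, 19, ∞}.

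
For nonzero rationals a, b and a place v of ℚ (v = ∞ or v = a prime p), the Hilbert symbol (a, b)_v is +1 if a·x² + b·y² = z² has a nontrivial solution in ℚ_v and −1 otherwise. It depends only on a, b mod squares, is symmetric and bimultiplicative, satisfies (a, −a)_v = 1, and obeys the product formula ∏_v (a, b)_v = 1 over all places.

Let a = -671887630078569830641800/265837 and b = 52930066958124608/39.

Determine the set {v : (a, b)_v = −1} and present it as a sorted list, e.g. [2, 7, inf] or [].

Mod squares: a ≡ -10496817786, b ≡ 41847. Check v ∈ {∞, 2, 3, 5, 7, 11, 13, 19, 23, 29, 37, 41}.
v=11: a=11^-2·(≡6), b=11^0·(≡9) mod 11; (6|11)=-1, (9|11)=+1; (−1)^{-2·0·5}·(-1)^0·(+1)^-2 = +1.
v=37: a=37^1·(≡23), b=37^1·(≡27) mod 37; (23|37)=-1, (27|37)=+1; (−1)^{1·1·18}·(-1)^1·(+1)^1 = -1.
v=41: a=41^3·(≡35), b=41^2·(≡38) mod 41; (35|41)=-1, (38|41)=-1; (−1)^{3·2·20}·(-1)^2·(-1)^3 = -1.
v=∞: -10496817786 < 0 and 41847 > 0  ⇒  (a,b)_∞ = +1.
v=5: a=5^2·(≡4), b=5^0·(≡2) mod 5; (4|5)=+1, (2|5)=-1; (−1)^{2·0·2}·(+1)^0·(-1)^2 = +1.
v=2: v_2(a)=3, v_2(b)=6; units ≡ 3, 7 (mod 8); ε·ε+αω+βω = 1·1+3·0+6·1 ≡ 1  ⇒  (a,b)_2 = -1.
v=29: a=29^1·(≡19), b=29^1·(≡5) mod 29; (19|29)=-1, (5|29)=+1; (−1)^{1·1·14}·(-1)^1·(+1)^1 = -1.
v=23: a=23^5·(≡12), b=23^2·(≡7) mod 23; (12|23)=+1, (7|23)=-1; (−1)^{5·2·11}·(+1)^2·(-1)^5 = -1.
v=13: a=13^-3·(≡5), b=13^-1·(≡6) mod 13; (5|13)=-1, (6|13)=-1; (−1)^{-3·-1·6}·(-1)^-1·(-1)^-3 = +1.
v=3: a=3^1·(≡2), b=3^-1·(≡2) mod 3; (2|3)=-1, (2|3)=-1; (−1)^{1·-1·1}·(-1)^-1·(-1)^1 = -1.
v=7: a=7^3·(≡6), b=7^4·(≡1) mod 7; (6|7)=-1, (1|7)=+1; (−1)^{3·4·3}·(-1)^4·(+1)^3 = +1.
v=19: a=19^3·(≡8), b=19^2·(≡6) mod 19; (8|19)=-1, (6|19)=+1; (−1)^{3·2·9}·(-1)^2·(+1)^3 = +1.
(-10496817786, 41847 / ℚ) ramifies at {2, 3, 23, 29, 37, 41}: a division algebra.

[2, 3, 23, 29, 37, 41]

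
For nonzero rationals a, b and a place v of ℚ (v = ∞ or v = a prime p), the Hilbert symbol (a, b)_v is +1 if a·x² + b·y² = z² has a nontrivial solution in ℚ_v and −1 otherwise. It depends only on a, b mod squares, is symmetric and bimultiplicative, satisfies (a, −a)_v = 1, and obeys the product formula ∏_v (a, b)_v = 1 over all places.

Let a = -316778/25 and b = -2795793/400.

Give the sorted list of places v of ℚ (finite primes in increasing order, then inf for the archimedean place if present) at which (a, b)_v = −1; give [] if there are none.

[2, 7, 11, 13, 17, inf]

Mod squares: a ≡ -2618, b ≡ -57057. Check v ∈ {∞, 2, 3, 5, 7, 11, 13, 17, 19}.
v=2: v_2(a)=1, v_2(b)=-4; units ≡ 3, 7 (mod 8); ε·ε+αω+βω = 1·1+1·0+-4·1 ≡ 1  ⇒  (a,b)_2 = -1.
v=17: a=17^1·(≡4), b=17^0·(≡3) mod 17; (4|17)=+1, (3|17)=-1; (−1)^{1·0·8}·(+1)^0·(-1)^1 = -1.
v=11: a=11^3·(≡5), b=11^1·(≡9) mod 11; (5|11)=+1, (9|11)=+1; (−1)^{3·1·5}·(+1)^1·(+1)^3 = -1.
v=7: a=7^1·(≡2), b=7^3·(≡4) mod 7; (2|7)=+1, (4|7)=+1; (−1)^{1·3·3}·(+1)^3·(+1)^1 = -1.
v=3: a=3^0·(≡1), b=3^1·(≡1) mod 3; (1|3)=+1, (1|3)=+1; (−1)^{0·1·1}·(+1)^1·(+1)^0 = +1.
v=∞: -2618 < 0 and -57057 < 0  ⇒  (a,b)_∞ = -1.
v=13: a=13^0·(≡7), b=13^1·(≡5) mod 13; (7|13)=-1, (5|13)=-1; (−1)^{0·1·6}·(-1)^1·(-1)^0 = -1.
v=5: a=5^-2·(≡2), b=5^-2·(≡2) mod 5; (2|5)=-1, (2|5)=-1; (−1)^{-2·-2·2}·(-1)^-2·(-1)^-2 = +1.
v=19: a=19^0·(≡11), b=19^1·(≡8) mod 19; (11|19)=+1, (8|19)=-1; (−1)^{0·1·9}·(+1)^1·(-1)^0 = +1.
(-2618, -57057 / ℚ) ramifies at {2, 7, 11, 13, 17, ∞}: a division algebra.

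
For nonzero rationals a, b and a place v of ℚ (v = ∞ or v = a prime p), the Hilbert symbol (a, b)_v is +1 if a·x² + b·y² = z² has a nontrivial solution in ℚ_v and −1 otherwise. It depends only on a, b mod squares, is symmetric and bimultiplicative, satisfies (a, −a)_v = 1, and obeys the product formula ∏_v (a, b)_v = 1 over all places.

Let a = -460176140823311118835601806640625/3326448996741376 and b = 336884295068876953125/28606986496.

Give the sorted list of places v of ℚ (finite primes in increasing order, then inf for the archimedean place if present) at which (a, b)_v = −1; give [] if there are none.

Mod squares: a ≡ -15249, b ≡ 13. Check v ∈ {∞, 2, 3, 5, 7, 11, 13, 17, 23, 31}.
v=∞: -15249 < 0 and 13 > 0  ⇒  (a,b)_∞ = +1.
v=7: a=7^4·(≡4), b=7^2·(≡5) mod 7; (4|7)=+1, (5|7)=-1; (−1)^{4·2·3}·(+1)^2·(-1)^4 = +1.
v=5: a=5^16·(≡4), b=5^10·(≡3) mod 5; (4|5)=+1, (3|5)=-1; (−1)^{16·10·2}·(+1)^10·(-1)^16 = +1.
v=17: a=17^3·(≡16), b=17^2·(≡9) mod 17; (16|17)=+1, (9|17)=+1; (−1)^{3·2·8}·(+1)^2·(+1)^3 = +1.
v=23: a=23^1·(≡2), b=23^0·(≡4) mod 23; (2|23)=+1, (4|23)=+1; (−1)^{1·0·11}·(+1)^0·(+1)^1 = +1.
v=31: a=31^-6·(≡21), b=31^-4·(≡26) mod 31; (21|31)=-1, (26|31)=-1; (−1)^{-6·-4·15}·(-1)^-4·(-1)^-6 = +1.
v=11: a=11^-4·(≡10), b=11^-2·(≡6) mod 11; (10|11)=-1, (6|11)=-1; (−1)^{-4·-2·5}·(-1)^-2·(-1)^-4 = +1.
v=13: a=13^7·(≡9), b=13^5·(≡12) mod 13; (9|13)=+1, (12|13)=+1; (−1)^{7·5·6}·(+1)^5·(+1)^7 = +1.
v=2: v_2(a)=-8, v_2(b)=-8; units ≡ 7, 5 (mod 8); ε·ε+αω+βω = 1·0+-8·1+-8·0 ≡ 0  ⇒  (a,b)_2 = +1.
v=3: a=3^11·(≡2), b=3^8·(≡1) mod 3; (2|3)=-1, (1|3)=+1; (−1)^{11·8·1}·(-1)^8·(+1)^11 = +1.
Ram(a, b) = ∅: the form -15249·x² + 13·y² − z² is isotropic over every ℚ_v, so by Hasse–Minkowski it is isotropic over ℚ.

[]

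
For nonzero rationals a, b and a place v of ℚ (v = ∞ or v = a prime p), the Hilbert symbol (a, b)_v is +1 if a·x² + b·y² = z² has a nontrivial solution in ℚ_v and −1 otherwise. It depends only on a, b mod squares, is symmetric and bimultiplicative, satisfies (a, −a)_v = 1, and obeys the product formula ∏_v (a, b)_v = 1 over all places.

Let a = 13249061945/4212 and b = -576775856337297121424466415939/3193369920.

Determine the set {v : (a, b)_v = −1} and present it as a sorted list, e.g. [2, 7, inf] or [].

[5, 29]

(a, b) ≡ (620165, -1478855) mod (ℚ^×)²; places V = {2, 3, 5, 7, 13, 17, 29, 31, 47, ∞}.
(a,b)_5: α=1, u≡2; β=-1, v≡4 (mod 5); (2|5)=-1, (4|5)=+1; sign (−1)^0·-1^-1·+1^1 = -1.
(a,b)_47: α=1, u≡22; β=3, v≡12 (mod 47); (22|47)=-1, (12|47)=+1; sign (−1)^1·-1^3·+1^1 = +1.
(a,b)_3: α=-4, u≡2; β=-10, v≡1 (mod 3); (2|3)=-1, (1|3)=+1; sign (−1)^0·-1^-10·+1^-4 = +1.
(a,b)_31: α=2, u≡10; β=7, v≡5 (mod 31); (10|31)=+1, (5|31)=+1; sign (−1)^0·+1^7·+1^2 = +1.
(a,b)_17: α=2, u≡6; β=6, v≡1 (mod 17); (6|17)=-1, (1|17)=+1; sign (−1)^0·-1^6·+1^2 = +1.
(a,b)_∞: sgn(620165)=+, sgn(-1478855)=−, so +1.
(a,b)_2: α=-2, β=-6; u≡5, v≡1 (mod 8); ε(u)ε(v)=0·0, αω(v)=-2·0, βω(u)=-6·1; sum ≡ 0  ⇒  +1.
(a,b)_7: α=1, u≡6; β=3, v≡4 (mod 7); (6|7)=-1, (4|7)=+1; sign (−1)^1·-1^3·+1^1 = +1.
(a,b)_29: α=1, u≡17; β=3, v≡13 (mod 29); (17|29)=-1, (13|29)=+1; sign (−1)^0·-1^3·+1^1 = -1.
(a,b)_13: α=-1, u≡11; β=-2, v≡9 (mod 13); (11|13)=-1, (9|13)=+1; sign (−1)^0·-1^-2·+1^-1 = +1.
|Ram(620165, -1478855)| = 2, even; anisotropic at {5, 29}.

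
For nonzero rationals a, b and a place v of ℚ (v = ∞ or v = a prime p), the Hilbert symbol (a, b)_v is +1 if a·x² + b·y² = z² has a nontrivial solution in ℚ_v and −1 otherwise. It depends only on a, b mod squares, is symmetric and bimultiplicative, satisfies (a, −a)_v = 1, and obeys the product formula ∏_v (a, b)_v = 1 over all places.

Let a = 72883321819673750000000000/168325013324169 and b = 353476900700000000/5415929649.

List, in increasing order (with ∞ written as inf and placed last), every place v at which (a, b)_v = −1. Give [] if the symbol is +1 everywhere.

[2, 5]

(a, b) ≡ (8855, 23) mod (ℚ^×)²; places V = {2, 3, 5, 7, 11, 13, 17, 23, 37, ∞}.
(a,b)_17: α=0, u≡13; β=-2, v≡3 (mod 17); (13|17)=+1, (3|17)=-1; sign (−1)^0·+1^-2·-1^0 = +1.
(a,b)_∞: sgn(8855)=+, sgn(23)=+, so +1.
(a,b)_23: α=5, u≡10; β=3, v≡13 (mod 23); (10|23)=-1, (13|23)=+1; sign (−1)^1·-1^3·+1^5 = +1.
(a,b)_11: α=1, u≡10; β=2, v≡4 (mod 11); (10|11)=-1, (4|11)=+1; sign (−1)^0·-1^2·+1^1 = +1.
(a,b)_7: α=7, u≡3; β=4, v≡1 (mod 7); (3|7)=-1, (1|7)=+1; sign (−1)^0·-1^4·+1^7 = +1.
(a,b)_3: α=-12, u≡2; β=-4, v≡2 (mod 3); (2|3)=-1, (2|3)=-1; sign (−1)^0·-1^-4·-1^-12 = +1.
(a,b)_5: α=13, u≡4; β=8, v≡3 (mod 5); (4|5)=+1, (3|5)=-1; sign (−1)^0·+1^8·-1^13 = -1.
(a,b)_2: α=10, β=8; u≡7, v≡7 (mod 8); ε(u)ε(v)=1·1, αω(v)=10·0, βω(u)=8·0; sum ≡ 1  ⇒  -1.
(a,b)_13: α=-2, u≡6; β=-2, v≡4 (mod 13); (6|13)=-1, (4|13)=+1; sign (−1)^0·-1^-2·+1^-2 = +1.
(a,b)_37: α=-4, u≡9; β=-2, v≡14 (mod 37); (9|37)=+1, (14|37)=-1; sign (−1)^0·+1^-2·-1^-4 = +1.
(8855, 23 / ℚ) ramifies at {2, 5}: a division algebra.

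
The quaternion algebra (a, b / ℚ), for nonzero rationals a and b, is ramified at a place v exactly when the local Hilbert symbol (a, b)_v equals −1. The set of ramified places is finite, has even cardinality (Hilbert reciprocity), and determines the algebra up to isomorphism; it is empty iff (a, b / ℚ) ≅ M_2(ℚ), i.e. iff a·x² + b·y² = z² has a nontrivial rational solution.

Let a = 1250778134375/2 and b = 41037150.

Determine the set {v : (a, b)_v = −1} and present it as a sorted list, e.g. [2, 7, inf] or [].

(a, b) ≡ (1870, 13566) mod (ℚ^×)²; places V = {2, 3, 5, 7, 11, 17, 19, ∞}.
(a,b)_3: α=0, u≡1; β=1, v≡1 (mod 3); (1|3)=+1, (1|3)=+1; sign (−1)^0·+1^1·+1^0 = +1.
(a,b)_7: α=2, u≡4; β=1, v≡6 (mod 7); (4|7)=+1, (6|7)=-1; sign (−1)^0·+1^1·-1^2 = +1.
(a,b)_∞: sgn(1870)=+, sgn(13566)=+, so +1.
(a,b)_17: α=1, u≡9; β=1, v≡1 (mod 17); (9|17)=+1, (1|17)=+1; sign (−1)^0·+1^1·+1^1 = +1.
(a,b)_11: α=3, u≡3; β=2, v≡9 (mod 11); (3|11)=+1, (9|11)=+1; sign (−1)^0·+1^2·+1^3 = +1.
(a,b)_19: α=2, u≡15; β=1, v≡6 (mod 19); (15|19)=-1, (6|19)=+1; sign (−1)^0·-1^1·+1^2 = -1.
(a,b)_5: α=5, u≡4; β=2, v≡1 (mod 5); (4|5)=+1, (1|5)=+1; sign (−1)^0·+1^2·+1^5 = +1.
(a,b)_2: α=-1, β=1; u≡7, v≡7 (mod 8); ε(u)ε(v)=1·1, αω(v)=-1·0, βω(u)=1·0; sum ≡ 1  ⇒  -1.
|Ram(1870, 13566)| = 2, even; anisotropic at {2, 19}.

[2, 19]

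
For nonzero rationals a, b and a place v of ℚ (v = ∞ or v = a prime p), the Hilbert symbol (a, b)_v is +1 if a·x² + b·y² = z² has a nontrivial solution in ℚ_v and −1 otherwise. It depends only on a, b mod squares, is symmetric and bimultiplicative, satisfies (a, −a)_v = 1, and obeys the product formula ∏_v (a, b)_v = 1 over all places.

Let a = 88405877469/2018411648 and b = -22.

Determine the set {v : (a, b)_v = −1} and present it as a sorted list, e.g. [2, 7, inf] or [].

(a, b) ≡ (42, -22) mod (ℚ^×)²; places V = {2, 3, 7, 11, 13, 19, 23, 31, ∞}.
(a,b)_31: α=2, u≡15; β=0, v≡9 (mod 31); (15|31)=-1, (9|31)=+1; sign (−1)^0·-1^0·+1^2 = +1.
(a,b)_7: α=3, u≡3; β=0, v≡6 (mod 7); (3|7)=-1, (6|7)=-1; sign (−1)^0·-1^0·-1^3 = -1.
(a,b)_3: α=1, u≡2; β=0, v≡2 (mod 3); (2|3)=-1, (2|3)=-1; sign (−1)^0·-1^0·-1^1 = -1.
(a,b)_2: α=-7, β=1; u≡5, v≡5 (mod 8); ε(u)ε(v)=0·0, αω(v)=-7·1, βω(u)=1·1; sum ≡ 0  ⇒  +1.
(a,b)_23: α=2, u≡14; β=0, v≡1 (mod 23); (14|23)=-1, (1|23)=+1; sign (−1)^0·-1^0·+1^2 = +1.
(a,b)_19: α=-4, u≡9; β=0, v≡16 (mod 19); (9|19)=+1, (16|19)=+1; sign (−1)^0·+1^0·+1^-4 = +1.
(a,b)_11: α=-2, u≡5; β=1, v≡9 (mod 11); (5|11)=+1, (9|11)=+1; sign (−1)^0·+1^1·+1^-2 = +1.
(a,b)_∞: sgn(42)=+, sgn(-22)=−, so +1.
(a,b)_13: α=2, u≡10; β=0, v≡4 (mod 13); (10|13)=+1, (4|13)=+1; sign (−1)^0·+1^0·+1^2 = +1.
(42, -22 / ℚ) ramifies at {3, 7}: a division algebra.

[3, 7]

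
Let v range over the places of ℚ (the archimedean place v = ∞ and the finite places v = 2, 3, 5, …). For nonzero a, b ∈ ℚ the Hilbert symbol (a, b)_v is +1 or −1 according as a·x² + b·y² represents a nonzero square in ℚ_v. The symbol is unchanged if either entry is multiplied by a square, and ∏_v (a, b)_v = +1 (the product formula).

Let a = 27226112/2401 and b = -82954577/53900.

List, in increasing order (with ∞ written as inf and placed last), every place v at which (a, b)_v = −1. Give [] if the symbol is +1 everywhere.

(a, b) ≡ (23, -187) mod (ℚ^×)²; places V = {2, 5, 7, 11, 17, 23, 47, ∞}.
(a,b)_2: α=12, β=-2; u≡7, v≡5 (mod 8); ε(u)ε(v)=1·0, αω(v)=12·1, βω(u)=-2·0; sum ≡ 0  ⇒  +1.
(a,b)_11: α=0, u≡4; β=-1, v≡4 (mod 11); (4|11)=+1, (4|11)=+1; sign (−1)^0·+1^-1·+1^0 = +1.
(a,b)_23: α=1, u≡8; β=0, v≡11 (mod 23); (8|23)=+1, (11|23)=-1; sign (−1)^0·+1^0·-1^1 = -1.
(a,b)_7: α=-4, u≡4; β=-2, v≡1 (mod 7); (4|7)=+1, (1|7)=+1; sign (−1)^0·+1^-2·+1^-4 = +1.
(a,b)_5: α=0, u≡2; β=-2, v≡3 (mod 5); (2|5)=-1, (3|5)=-1; sign (−1)^0·-1^-2·-1^0 = +1.
(a,b)_47: α=0, u≡35; β=4, v≡28 (mod 47); (35|47)=-1, (28|47)=+1; sign (−1)^0·-1^4·+1^0 = +1.
(a,b)_17: α=2, u≡7; β=1, v≡5 (mod 17); (7|17)=-1, (5|17)=-1; sign (−1)^0·-1^1·-1^2 = -1.
(a,b)_∞: sgn(23)=+, sgn(-187)=−, so +1.
(23, -187 / ℚ) ramifies at {17, 23}: a division algebra.

[17, 23]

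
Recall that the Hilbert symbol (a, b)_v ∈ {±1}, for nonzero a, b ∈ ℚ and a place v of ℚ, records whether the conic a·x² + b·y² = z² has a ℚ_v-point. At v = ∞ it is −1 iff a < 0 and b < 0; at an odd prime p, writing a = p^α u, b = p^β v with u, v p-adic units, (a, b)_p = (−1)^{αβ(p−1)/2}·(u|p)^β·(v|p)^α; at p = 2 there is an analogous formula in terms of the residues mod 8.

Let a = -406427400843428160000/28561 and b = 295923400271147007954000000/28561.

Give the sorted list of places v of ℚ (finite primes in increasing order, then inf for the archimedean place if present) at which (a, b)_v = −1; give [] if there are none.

[7, 37]

(a, b) ≡ (-5474, 167314) mod (ℚ^×)²; places V = {2, 3, 5, 7, 13, 17, 19, 23, 37, ∞}.
(a,b)_2: α=9, β=7; u≡7, v≡1 (mod 8); ε(u)ε(v)=1·0, αω(v)=9·0, βω(u)=7·0; sum ≡ 0  ⇒  +1.
(a,b)_7: α=1, u≡1; β=1, v≡1 (mod 7); (1|7)=+1, (1|7)=+1; sign (−1)^1·+1^1·+1^1 = -1.
(a,b)_∞: sgn(-5474)=−, sgn(167314)=+, so +1.
(a,b)_37: α=2, u≡13; β=3, v≡13 (mod 37); (13|37)=-1, (13|37)=-1; sign (−1)^0·-1^3·-1^2 = -1.
(a,b)_13: α=-4, u≡1; β=-4, v≡10 (mod 13); (1|13)=+1, (10|13)=+1; sign (−1)^0·+1^-4·+1^-4 = +1.
(a,b)_5: α=4, u≡4; β=6, v≡1 (mod 5); (4|5)=+1, (1|5)=+1; sign (−1)^0·+1^6·+1^4 = +1.
(a,b)_23: α=1, u≡7; β=2, v≡13 (mod 23); (7|23)=-1, (13|23)=+1; sign (−1)^0·-1^2·+1^1 = +1.
(a,b)_17: α=3, u≡1; β=5, v≡8 (mod 17); (1|17)=+1, (8|17)=+1; sign (−1)^0·+1^5·+1^3 = +1.
(a,b)_3: α=2, u≡1; β=4, v≡1 (mod 3); (1|3)=+1, (1|3)=+1; sign (−1)^0·+1^4·+1^2 = +1.
(a,b)_19: α=4, u≡1; β=3, v≡7 (mod 19); (1|19)=+1, (7|19)=+1; sign (−1)^0·+1^3·+1^4 = +1.
Ram(-5474, 167314) = {7, 37}; no ℚ_7-point on the conic.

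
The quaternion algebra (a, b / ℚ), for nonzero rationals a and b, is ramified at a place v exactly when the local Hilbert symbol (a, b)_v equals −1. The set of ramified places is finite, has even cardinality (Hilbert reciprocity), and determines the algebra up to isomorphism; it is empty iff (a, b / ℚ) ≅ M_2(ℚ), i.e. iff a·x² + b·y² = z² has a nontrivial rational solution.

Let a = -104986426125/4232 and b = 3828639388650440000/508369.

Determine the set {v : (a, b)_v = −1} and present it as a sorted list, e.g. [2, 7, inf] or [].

[2, 3, 7, 17]

(a, b) ≡ (-9690, 2261) mod (ℚ^×)²; places V = {2, 3, 5, 7, 13, 17, 19, 23, 31, ∞}.
(a,b)_31: α=0, u≡15; β=-2, v≡26 (mod 31); (15|31)=-1, (26|31)=-1; sign (−1)^0·-1^-2·-1^0 = +1.
(a,b)_7: α=4, u≡3; β=5, v≡2 (mod 7); (3|7)=-1, (2|7)=+1; sign (−1)^0·-1^5·+1^4 = -1.
(a,b)_17: α=1, u≡15; β=3, v≡3 (mod 17); (15|17)=+1, (3|17)=-1; sign (−1)^0·+1^3·-1^1 = -1.
(a,b)_5: α=3, u≡3; β=4, v≡1 (mod 5); (3|5)=-1, (1|5)=+1; sign (−1)^0·-1^4·+1^3 = +1.
(a,b)_∞: sgn(-9690)=−, sgn(2261)=+, so +1.
(a,b)_19: α=3, u≡14; β=3, v≡5 (mod 19); (14|19)=-1, (5|19)=+1; sign (−1)^1·-1^3·+1^3 = +1.
(a,b)_2: α=-3, β=6; u≡3, v≡5 (mod 8); ε(u)ε(v)=1·0, αω(v)=-3·1, βω(u)=6·1; sum ≡ 1  ⇒  -1.
(a,b)_23: α=-2, u≡12; β=-2, v≡15 (mod 23); (12|23)=+1, (15|23)=-1; sign (−1)^0·+1^-2·-1^-2 = +1.
(a,b)_13: α=0, u≡8; β=2, v≡9 (mod 13); (8|13)=-1, (9|13)=+1; sign (−1)^0·-1^2·+1^0 = +1.
(a,b)_3: α=1, u≡1; β=0, v≡2 (mod 3); (1|3)=+1, (2|3)=-1; sign (−1)^0·+1^0·-1^1 = -1.
Ram(-9690, 2261) = {2, 3, 7, 17}; no ℚ_2-point on the conic.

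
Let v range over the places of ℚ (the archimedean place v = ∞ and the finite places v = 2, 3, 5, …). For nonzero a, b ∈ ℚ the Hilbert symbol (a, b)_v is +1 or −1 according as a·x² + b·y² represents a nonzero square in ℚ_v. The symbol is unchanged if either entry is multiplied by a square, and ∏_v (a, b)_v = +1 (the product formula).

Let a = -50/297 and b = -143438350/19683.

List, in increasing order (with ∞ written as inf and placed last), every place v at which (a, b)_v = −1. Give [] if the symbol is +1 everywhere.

[3, 11, 29, inf]

(a, b) ≡ (-66, -32538) mod (ℚ^×)²; places V = {2, 3, 5, 11, 17, 23, 29, ∞}.
(a,b)_2: α=1, β=1; u≡7, v≡3 (mod 8); ε(u)ε(v)=1·1, αω(v)=1·1, βω(u)=1·0; sum ≡ 0  ⇒  +1.
(a,b)_∞: sgn(-66)=−, sgn(-32538)=−, so -1.
(a,b)_5: α=2, u≡4; β=2, v≡2 (mod 5); (4|5)=+1, (2|5)=-1; sign (−1)^0·+1^2·-1^2 = +1.
(a,b)_3: α=-3, u≡2; β=-9, v≡2 (mod 3); (2|3)=-1, (2|3)=-1; sign (−1)^1·-1^-9·-1^-3 = -1.
(a,b)_23: α=0, u≡2; β=2, v≡19 (mod 23); (2|23)=+1, (19|23)=-1; sign (−1)^0·+1^2·-1^0 = +1.
(a,b)_11: α=-1, u≡1; β=1, v≡3 (mod 11); (1|11)=+1, (3|11)=+1; sign (−1)^1·+1^1·+1^-1 = -1.
(a,b)_29: α=0, u≡26; β=1, v≡25 (mod 29); (26|29)=-1, (25|29)=+1; sign (−1)^0·-1^1·+1^0 = -1.
(a,b)_17: α=0, u≡15; β=1, v≡14 (mod 17); (15|17)=+1, (14|17)=-1; sign (−1)^0·+1^1·-1^0 = +1.
|Ram(-66, -32538)| = 4, even; anisotropic at {3, 11, 29, ∞}.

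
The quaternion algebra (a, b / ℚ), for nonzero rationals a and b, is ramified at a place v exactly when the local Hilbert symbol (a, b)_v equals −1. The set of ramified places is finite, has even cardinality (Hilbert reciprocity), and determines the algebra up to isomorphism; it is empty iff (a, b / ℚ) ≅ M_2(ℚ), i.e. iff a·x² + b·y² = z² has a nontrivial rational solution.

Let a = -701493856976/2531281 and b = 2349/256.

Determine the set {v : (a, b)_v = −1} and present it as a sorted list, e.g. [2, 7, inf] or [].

[11, 31]

Mod squares: a ≡ -341, b ≡ 29. Check v ∈ {∞, 2, 3, 11, 17, 23, 29, 31, 37, 43}.
v=3: a=3^0·(≡1), b=3^4·(≡2) mod 3; (1|3)=+1, (2|3)=-1; (−1)^{0·4·1}·(+1)^4·(-1)^0 = +1.
v=11: a=11^1·(≡8), b=11^0·(≡2) mod 11; (8|11)=-1, (2|11)=-1; (−1)^{1·0·5}·(-1)^0·(-1)^1 = -1.
v=29: a=29^2·(≡9), b=29^1·(≡7) mod 29; (9|29)=+1, (7|29)=+1; (−1)^{2·1·14}·(+1)^1·(+1)^2 = +1.
v=43: a=43^-2·(≡39), b=43^0·(≡8) mod 43; (39|43)=-1, (8|43)=-1; (−1)^{-2·0·21}·(-1)^0·(-1)^-2 = +1.
v=∞: -341 < 0 and 29 > 0  ⇒  (a,b)_∞ = +1.
v=17: a=17^2·(≡9), b=17^0·(≡3) mod 17; (9|17)=+1, (3|17)=-1; (−1)^{2·0·8}·(+1)^0·(-1)^2 = +1.
v=2: v_2(a)=4, v_2(b)=-8; units ≡ 3, 5 (mod 8); ε·ε+αω+βω = 1·0+4·1+-8·1 ≡ 0  ⇒  (a,b)_2 = +1.
v=37: a=37^-2·(≡29), b=37^0·(≡31) mod 37; (29|37)=-1, (31|37)=-1; (−1)^{-2·0·18}·(-1)^0·(-1)^-2 = +1.
v=31: a=31^1·(≡8), b=31^0·(≡3) mod 31; (8|31)=+1, (3|31)=-1; (−1)^{1·0·15}·(+1)^0·(-1)^1 = -1.
v=23: a=23^2·(≡9), b=23^0·(≡1) mod 23; (9|23)=+1, (1|23)=+1; (−1)^{2·0·11}·(+1)^0·(+1)^2 = +1.
(-341, 29 / ℚ) ramifies at {11, 31}: a division algebra.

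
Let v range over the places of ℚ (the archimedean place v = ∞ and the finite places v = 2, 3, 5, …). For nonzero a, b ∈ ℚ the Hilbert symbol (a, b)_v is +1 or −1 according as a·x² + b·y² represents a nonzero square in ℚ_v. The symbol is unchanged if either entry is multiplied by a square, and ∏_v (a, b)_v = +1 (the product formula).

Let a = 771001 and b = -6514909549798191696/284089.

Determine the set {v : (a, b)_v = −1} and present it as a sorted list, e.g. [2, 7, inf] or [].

[31, 37]

Mod squares: a ≡ 771001, b ≡ -629. Check v ∈ {∞, 2, 3, 7, 11, 13, 17, 19, 31, 37, 41}.
v=37: a=37^0·(≡32), b=37^1·(≡18) mod 37; (32|37)=-1, (18|37)=-1; (−1)^{0·1·18}·(-1)^1·(-1)^0 = -1.
v=11: a=11^1·(≡10), b=11^4·(≡3) mod 11; (10|11)=-1, (3|11)=+1; (−1)^{1·4·5}·(-1)^4·(+1)^1 = +1.
v=7: a=7^1·(≡5), b=7^2·(≡4) mod 7; (5|7)=-1, (4|7)=+1; (−1)^{1·2·3}·(-1)^2·(+1)^1 = +1.
v=13: a=13^0·(≡10), b=13^-2·(≡7) mod 13; (10|13)=+1, (7|13)=-1; (−1)^{0·-2·6}·(+1)^-2·(-1)^0 = +1.
v=17: a=17^1·(≡14), b=17^3·(≡5) mod 17; (14|17)=-1, (5|17)=-1; (−1)^{1·3·8}·(-1)^3·(-1)^1 = +1.
v=31: a=31^1·(≡9), b=31^2·(≡6) mod 31; (9|31)=+1, (6|31)=-1; (−1)^{1·2·15}·(+1)^2·(-1)^1 = -1.
v=2: v_2(a)=0, v_2(b)=4; units ≡ 1, 3 (mod 8); ε·ε+αω+βω = 0·1+0·1+4·0 ≡ 0  ⇒  (a,b)_2 = +1.
v=41: a=41^0·(≡37), b=41^-2·(≡12) mod 41; (37|41)=+1, (12|41)=-1; (−1)^{0·-2·20}·(+1)^-2·(-1)^0 = +1.
v=3: a=3^0·(≡1), b=3^2·(≡1) mod 3; (1|3)=+1, (1|3)=+1; (−1)^{0·2·1}·(+1)^2·(+1)^0 = +1.
v=∞: 771001 > 0 and -629 < 0  ⇒  (a,b)_∞ = +1.
v=19: a=19^1·(≡14), b=19^2·(≡7) mod 19; (14|19)=-1, (7|19)=+1; (−1)^{1·2·9}·(-1)^2·(+1)^1 = +1.
Ram(771001, -629) = {31, 37}; no ℚ_31-point on the conic.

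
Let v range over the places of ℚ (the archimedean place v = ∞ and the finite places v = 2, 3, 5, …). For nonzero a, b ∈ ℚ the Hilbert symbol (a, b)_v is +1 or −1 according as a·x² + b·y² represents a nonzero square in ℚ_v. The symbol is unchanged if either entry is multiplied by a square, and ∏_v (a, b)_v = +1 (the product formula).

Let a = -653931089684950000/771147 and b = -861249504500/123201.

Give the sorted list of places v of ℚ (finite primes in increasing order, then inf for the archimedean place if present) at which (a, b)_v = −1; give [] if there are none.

(a, b) ≡ (-165, -5) mod (ℚ^×)²; places V = {2, 3, 5, 7, 11, 13, 17, ∞}.
(a,b)_17: α=4, u≡12; β=0, v≡10 (mod 17); (12|17)=-1, (10|17)=-1; sign (−1)^0·-1^0·-1^4 = +1.
(a,b)_3: α=-3, u≡2; β=-6, v≡1 (mod 3); (2|3)=-1, (1|3)=+1; sign (−1)^0·-1^-6·+1^-3 = +1.
(a,b)_11: α=3, u≡6; β=4, v≡2 (mod 11); (6|11)=-1, (2|11)=-1; sign (−1)^0·-1^4·-1^3 = -1.
(a,b)_13: α=-4, u≡12; β=-2, v≡5 (mod 13); (12|13)=+1, (5|13)=-1; sign (−1)^0·+1^-2·-1^-4 = +1.
(a,b)_7: α=6, u≡3; β=6, v≡2 (mod 7); (3|7)=-1, (2|7)=+1; sign (−1)^0·-1^6·+1^6 = +1.
(a,b)_2: α=4, β=2; u≡3, v≡3 (mod 8); ε(u)ε(v)=1·1, αω(v)=4·1, βω(u)=2·1; sum ≡ 1  ⇒  -1.
(a,b)_5: α=5, u≡3; β=3, v≡4 (mod 5); (3|5)=-1, (4|5)=+1; sign (−1)^0·-1^3·+1^5 = -1.
(a,b)_∞: sgn(-165)=−, sgn(-5)=−, so -1.
|Ram(-165, -5)| = 4, even; anisotropic at {2, 5, 11, ∞}.

[2, 5, 11, inf]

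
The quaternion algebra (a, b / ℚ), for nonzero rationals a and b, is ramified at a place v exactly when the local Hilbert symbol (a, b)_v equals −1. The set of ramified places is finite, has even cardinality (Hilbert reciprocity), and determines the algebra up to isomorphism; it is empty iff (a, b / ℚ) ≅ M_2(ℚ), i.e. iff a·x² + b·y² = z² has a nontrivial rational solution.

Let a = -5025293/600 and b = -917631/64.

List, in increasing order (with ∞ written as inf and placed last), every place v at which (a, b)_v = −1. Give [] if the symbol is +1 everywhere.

(a, b) ≡ (-12558, -101959) mod (ℚ^×)²; places V = {2, 3, 5, 7, 11, 13, 23, 31, ∞}.
(a,b)_11: α=0, u≡4; β=1, v≡4 (mod 11); (4|11)=+1, (4|11)=+1; sign (−1)^0·+1^1·+1^0 = +1.
(a,b)_3: α=-1, u≡2; β=2, v≡2 (mod 3); (2|3)=-1, (2|3)=-1; sign (−1)^0·-1^2·-1^-1 = -1.
(a,b)_∞: sgn(-12558)=−, sgn(-101959)=−, so -1.
(a,b)_7: α=5, u≡6; β=0, v≡6 (mod 7); (6|7)=-1, (6|7)=-1; sign (−1)^0·-1^0·-1^5 = -1.
(a,b)_31: α=0, u≡5; β=1, v≡2 (mod 31); (5|31)=+1, (2|31)=+1; sign (−1)^0·+1^1·+1^0 = +1.
(a,b)_23: α=1, u≡16; β=1, v≡3 (mod 23); (16|23)=+1, (3|23)=+1; sign (−1)^1·+1^1·+1^1 = -1.
(a,b)_2: α=-3, β=-6; u≡1, v≡1 (mod 8); ε(u)ε(v)=0·0, αω(v)=-3·0, βω(u)=-6·0; sum ≡ 0  ⇒  +1.
(a,b)_13: α=1, u≡10; β=1, v≡10 (mod 13); (10|13)=+1, (10|13)=+1; sign (−1)^0·+1^1·+1^1 = +1.
(a,b)_5: α=-2, u≡3; β=0, v≡1 (mod 5); (3|5)=-1, (1|5)=+1; sign (−1)^0·-1^0·+1^-2 = +1.
|Ram(-12558, -101959)| = 4, even; anisotropic at {3, 7, 23, ∞}.

[3, 7, 23, inf]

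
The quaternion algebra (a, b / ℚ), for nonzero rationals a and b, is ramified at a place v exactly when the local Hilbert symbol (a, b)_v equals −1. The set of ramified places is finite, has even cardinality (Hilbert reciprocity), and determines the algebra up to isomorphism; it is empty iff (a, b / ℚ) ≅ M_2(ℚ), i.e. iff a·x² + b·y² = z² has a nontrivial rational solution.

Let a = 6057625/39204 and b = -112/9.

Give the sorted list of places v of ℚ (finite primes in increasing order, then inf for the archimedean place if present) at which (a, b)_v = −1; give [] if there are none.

[5, 7]

(a, b) ≡ (4945, -7) mod (ℚ^×)²; places V = {2, 3, 5, 7, 11, 23, 43, ∞}.
(a,b)_43: α=1, u≡3; β=0, v≡21 (mod 43); (3|43)=-1, (21|43)=+1; sign (−1)^0·-1^0·+1^1 = +1.
(a,b)_5: α=3, u≡4; β=0, v≡2 (mod 5); (4|5)=+1, (2|5)=-1; sign (−1)^0·+1^0·-1^3 = -1.
(a,b)_23: α=1, u≡4; β=0, v≡8 (mod 23); (4|23)=+1, (8|23)=+1; sign (−1)^0·+1^0·+1^1 = +1.
(a,b)_∞: sgn(4945)=+, sgn(-7)=−, so +1.
(a,b)_11: α=-2, u≡7; β=0, v≡1 (mod 11); (7|11)=-1, (1|11)=+1; sign (−1)^0·-1^0·+1^-2 = +1.
(a,b)_3: α=-4, u≡1; β=-2, v≡2 (mod 3); (1|3)=+1, (2|3)=-1; sign (−1)^0·+1^-2·-1^-4 = +1.
(a,b)_7: α=2, u≡3; β=1, v≡6 (mod 7); (3|7)=-1, (6|7)=-1; sign (−1)^0·-1^1·-1^2 = -1.
(a,b)_2: α=-2, β=4; u≡1, v≡1 (mod 8); ε(u)ε(v)=0·0, αω(v)=-2·0, βω(u)=4·0; sum ≡ 0  ⇒  +1.
Ram(4945, -7) = {5, 7}; no ℚ_5-point on the conic.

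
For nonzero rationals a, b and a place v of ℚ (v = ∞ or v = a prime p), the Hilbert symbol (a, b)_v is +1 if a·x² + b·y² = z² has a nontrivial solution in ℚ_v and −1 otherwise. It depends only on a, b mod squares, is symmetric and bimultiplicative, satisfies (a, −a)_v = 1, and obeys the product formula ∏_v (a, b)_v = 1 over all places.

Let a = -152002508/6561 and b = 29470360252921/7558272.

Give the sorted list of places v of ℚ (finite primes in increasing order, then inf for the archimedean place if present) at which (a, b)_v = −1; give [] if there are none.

[2, 19]

(a, b) ≡ (-323, 2) mod (ℚ^×)²; places V = {2, 3, 7, 17, 19, ∞}.
(a,b)_∞: sgn(-323)=−, sgn(2)=+, so +1.
(a,b)_2: α=2, β=-7; u≡5, v≡1 (mod 8); ε(u)ε(v)=0·0, αω(v)=2·0, βω(u)=-7·1; sum ≡ 1  ⇒  -1.
(a,b)_7: α=6, u≡5; β=10, v≡1 (mod 7); (5|7)=-1, (1|7)=+1; sign (−1)^0·-1^10·+1^6 = +1.
(a,b)_3: α=-8, u≡1; β=-10, v≡2 (mod 3); (1|3)=+1, (2|3)=-1; sign (−1)^0·+1^-10·-1^-8 = +1.
(a,b)_19: α=1, u≡14; β=2, v≡12 (mod 19); (14|19)=-1, (12|19)=-1; sign (−1)^0·-1^2·-1^1 = -1.
(a,b)_17: α=1, u≡4; β=2, v≡2 (mod 17); (4|17)=+1, (2|17)=+1; sign (−1)^0·+1^2·+1^1 = +1.
(-323, 2 / ℚ) ramifies at {2, 19}: a division algebra.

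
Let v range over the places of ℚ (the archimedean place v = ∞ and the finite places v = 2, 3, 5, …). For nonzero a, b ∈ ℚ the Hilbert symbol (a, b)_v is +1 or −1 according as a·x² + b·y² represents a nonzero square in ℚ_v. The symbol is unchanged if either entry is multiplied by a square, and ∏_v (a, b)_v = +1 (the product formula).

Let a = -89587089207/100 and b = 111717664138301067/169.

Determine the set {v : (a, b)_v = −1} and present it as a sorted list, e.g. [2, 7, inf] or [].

[11, 47]

(a, b) ≡ (-47, 8547) mod (ℚ^×)²; places V = {2, 3, 5, 7, 11, 13, 37, 47, ∞}.
(a,b)_13: α=0, u≡11; β=-2, v≡2 (mod 13); (11|13)=-1, (2|13)=-1; sign (−1)^0·-1^-2·-1^0 = +1.
(a,b)_2: α=-2, β=0; u≡1, v≡3 (mod 8); ε(u)ε(v)=0·1, αω(v)=-2·1, βω(u)=0·0; sum ≡ 0  ⇒  +1.
(a,b)_∞: sgn(-47)=−, sgn(8547)=+, so +1.
(a,b)_3: α=8, u≡1; β=7, v≡2 (mod 3); (1|3)=+1, (2|3)=-1; sign (−1)^0·+1^7·-1^8 = +1.
(a,b)_37: α=0, u≡11; β=3, v≡28 (mod 37); (11|37)=+1, (28|37)=+1; sign (−1)^0·+1^3·+1^0 = +1.
(a,b)_11: α=2, u≡10; β=3, v≡7 (mod 11); (10|11)=-1, (7|11)=-1; sign (−1)^0·-1^3·-1^2 = -1.
(a,b)_7: α=4, u≡4; β=3, v≡5 (mod 7); (4|7)=+1, (5|7)=-1; sign (−1)^0·+1^3·-1^4 = +1.
(a,b)_47: α=1, u≡13; β=2, v≡30 (mod 47); (13|47)=-1, (30|47)=-1; sign (−1)^0·-1^2·-1^1 = -1.
(a,b)_5: α=-2, u≡2; β=0, v≡3 (mod 5); (2|5)=-1, (3|5)=-1; sign (−1)^0·-1^0·-1^-2 = +1.
Ram(-47, 8547) = {11, 47}; no ℚ_11-point on the conic.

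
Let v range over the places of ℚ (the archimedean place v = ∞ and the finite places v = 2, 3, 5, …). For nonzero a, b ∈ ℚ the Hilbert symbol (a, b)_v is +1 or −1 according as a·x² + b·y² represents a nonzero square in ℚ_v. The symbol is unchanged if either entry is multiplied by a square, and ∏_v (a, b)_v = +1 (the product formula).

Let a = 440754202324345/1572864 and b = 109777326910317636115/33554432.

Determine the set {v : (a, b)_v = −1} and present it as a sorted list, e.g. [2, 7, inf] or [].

(a, b) ≡ (870, 1474070) mod (ℚ^×)²; places V = {2, 3, 5, 7, 13, 17, 23, 29, ∞}.
(a,b)_17: α=2, u≡6; β=3, v≡5 (mod 17); (6|17)=-1, (5|17)=-1; sign (−1)^0·-1^3·-1^2 = -1.
(a,b)_2: α=-19, β=-25; u≡3, v≡3 (mod 8); ε(u)ε(v)=1·1, αω(v)=-19·1, βω(u)=-25·1; sum ≡ 1  ⇒  -1.
(a,b)_5: α=1, u≡1; β=1, v≡4 (mod 5); (1|5)=+1, (4|5)=+1; sign (−1)^0·+1^1·+1^1 = +1.
(a,b)_29: α=1, u≡23; β=1, v≡13 (mod 29); (23|29)=+1, (13|29)=+1; sign (−1)^0·+1^1·+1^1 = +1.
(a,b)_13: α=2, u≡9; β=3, v≡3 (mod 13); (9|13)=+1, (3|13)=+1; sign (−1)^0·+1^3·+1^2 = +1.
(a,b)_23: α=2, u≡22; β=3, v≡16 (mod 23); (22|23)=-1, (16|23)=+1; sign (−1)^0·-1^3·+1^2 = -1.
(a,b)_3: α=-1, u≡2; β=0, v≡2 (mod 3); (2|3)=-1, (2|3)=-1; sign (−1)^0·-1^0·-1^-1 = -1.
(a,b)_∞: sgn(870)=+, sgn(1474070)=+, so +1.
(a,b)_7: α=6, u≡2; β=8, v≡6 (mod 7); (2|7)=+1, (6|7)=-1; sign (−1)^0·+1^8·-1^6 = +1.
Ram(870, 1474070) = {2, 3, 17, 23}; no ℚ_2-point on the conic.

[2, 3, 17, 23]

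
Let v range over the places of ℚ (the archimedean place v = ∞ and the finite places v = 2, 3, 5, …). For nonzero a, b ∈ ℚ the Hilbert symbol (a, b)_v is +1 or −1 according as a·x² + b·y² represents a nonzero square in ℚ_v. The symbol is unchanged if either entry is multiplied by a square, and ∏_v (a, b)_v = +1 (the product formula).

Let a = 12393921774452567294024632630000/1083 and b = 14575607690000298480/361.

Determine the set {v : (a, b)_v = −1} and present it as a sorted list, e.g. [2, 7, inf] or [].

[3, 7, 31, 37, 43, 47]

(a, b) ≡ (401709, 46655) mod (ℚ^×)²; places V = {2, 3, 5, 7, 11, 19, 31, 37, 43, 47, ∞}.
(a,b)_2: α=4, β=4; u≡5, v≡7 (mod 8); ε(u)ε(v)=0·1, αω(v)=4·0, βω(u)=4·1; sum ≡ 0  ⇒  +1.
(a,b)_11: α=5, u≡7; β=4, v≡1 (mod 11); (7|11)=-1, (1|11)=+1; sign (−1)^0·-1^4·+1^5 = +1.
(a,b)_∞: sgn(401709)=+, sgn(46655)=+, so +1.
(a,b)_31: α=2, u≡29; β=1, v≡17 (mod 31); (29|31)=-1, (17|31)=-1; sign (−1)^0·-1^1·-1^2 = -1.
(a,b)_47: α=3, u≡41; β=2, v≡38 (mod 47); (41|47)=-1, (38|47)=-1; sign (−1)^0·-1^2·-1^3 = -1.
(a,b)_37: α=3, u≡30; β=2, v≡29 (mod 37); (30|37)=+1, (29|37)=-1; sign (−1)^0·+1^2·-1^3 = -1.
(a,b)_19: α=-2, u≡1; β=-2, v≡12 (mod 19); (1|19)=+1, (12|19)=-1; sign (−1)^0·+1^-2·-1^-2 = +1.
(a,b)_7: α=7, u≡1; β=3, v≡1 (mod 7); (1|7)=+1, (1|7)=+1; sign (−1)^1·+1^3·+1^7 = -1.
(a,b)_43: α=2, u≡26; β=1, v≡23 (mod 43); (26|43)=-1, (23|43)=+1; sign (−1)^0·-1^1·+1^2 = -1.
(a,b)_3: α=-1, u≡1; β=2, v≡2 (mod 3); (1|3)=+1, (2|3)=-1; sign (−1)^0·+1^2·-1^-1 = -1.
(a,b)_5: α=4, u≡1; β=1, v≡1 (mod 5); (1|5)=+1, (1|5)=+1; sign (−1)^0·+1^1·+1^4 = +1.
Ram(401709, 46655) = {3, 7, 31, 37, 43, 47}; no ℚ_3-point on the conic.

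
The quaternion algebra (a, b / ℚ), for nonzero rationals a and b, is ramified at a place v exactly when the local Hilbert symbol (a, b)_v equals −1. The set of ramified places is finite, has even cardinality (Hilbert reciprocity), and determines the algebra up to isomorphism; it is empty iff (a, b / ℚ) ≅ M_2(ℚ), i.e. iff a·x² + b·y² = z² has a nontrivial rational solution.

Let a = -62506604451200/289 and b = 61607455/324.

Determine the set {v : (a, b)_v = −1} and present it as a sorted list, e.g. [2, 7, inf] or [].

[5, 13]

Mod squares: a ≡ -182, b ≡ 1495. Check v ∈ {∞, 2, 3, 5, 7, 13, 17, 23, 29}.
v=23: a=23^2·(≡6), b=23^1·(≡14) mod 23; (6|23)=+1, (14|23)=-1; (−1)^{2·1·11}·(+1)^1·(-1)^2 = +1.
v=5: a=5^2·(≡3), b=5^1·(≡4) mod 5; (3|5)=-1, (4|5)=+1; (−1)^{2·1·2}·(-1)^1·(+1)^2 = -1.
v=17: a=17^-2·(≡5), b=17^0·(≡16) mod 17; (5|17)=-1, (16|17)=+1; (−1)^{-2·0·8}·(-1)^0·(+1)^-2 = +1.
v=13: a=13^3·(≡12), b=13^1·(≡11) mod 13; (12|13)=+1, (11|13)=-1; (−1)^{3·1·6}·(+1)^1·(-1)^3 = -1.
v=2: v_2(a)=7, v_2(b)=-2; units ≡ 5, 7 (mod 8); ε·ε+αω+βω = 0·1+7·0+-2·1 ≡ 0  ⇒  (a,b)_2 = +1.
v=29: a=29^0·(≡19), b=29^2·(≡6) mod 29; (19|29)=-1, (6|29)=+1; (−1)^{0·2·14}·(-1)^2·(+1)^0 = +1.
v=7: a=7^5·(≡2), b=7^2·(≡2) mod 7; (2|7)=+1, (2|7)=+1; (−1)^{5·2·3}·(+1)^2·(+1)^5 = +1.
v=∞: -182 < 0 and 1495 > 0  ⇒  (a,b)_∞ = +1.
v=3: a=3^0·(≡1), b=3^-4·(≡1) mod 3; (1|3)=+1, (1|3)=+1; (−1)^{0·-4·1}·(+1)^-4·(+1)^0 = +1.
Ram(-182, 1495) = {5, 13}; no ℚ_5-point on the conic.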